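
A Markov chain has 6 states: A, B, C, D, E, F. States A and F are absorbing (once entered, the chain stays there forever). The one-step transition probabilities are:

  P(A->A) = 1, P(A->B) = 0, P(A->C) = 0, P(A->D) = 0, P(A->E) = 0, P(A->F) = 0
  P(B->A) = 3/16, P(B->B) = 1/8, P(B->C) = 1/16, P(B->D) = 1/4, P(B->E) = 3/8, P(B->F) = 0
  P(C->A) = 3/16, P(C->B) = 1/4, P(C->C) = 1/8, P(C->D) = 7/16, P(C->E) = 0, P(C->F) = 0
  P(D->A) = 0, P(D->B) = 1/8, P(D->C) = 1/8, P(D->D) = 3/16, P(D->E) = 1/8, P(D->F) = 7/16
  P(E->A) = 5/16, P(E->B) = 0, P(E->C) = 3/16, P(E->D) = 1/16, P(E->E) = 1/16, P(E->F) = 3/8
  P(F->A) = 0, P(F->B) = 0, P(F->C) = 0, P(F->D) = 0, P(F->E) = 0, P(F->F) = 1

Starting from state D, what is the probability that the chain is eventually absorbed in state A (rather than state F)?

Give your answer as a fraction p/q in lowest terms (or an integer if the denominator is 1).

Answer: 1067/4943

Derivation:
Let a_i = P(absorbed in A | start in state i).
Boundary conditions: a_A = 1, a_F = 0.
For each transient state i, a_i = sum_j P(i->j) * a_j:
  a_B = 3/16*a_A + 1/8*a_B + 1/16*a_C + 1/4*a_D + 3/8*a_E + 0*a_F
  a_C = 3/16*a_A + 1/4*a_B + 1/8*a_C + 7/16*a_D + 0*a_E + 0*a_F
  a_D = 0*a_A + 1/8*a_B + 1/8*a_C + 3/16*a_D + 1/8*a_E + 7/16*a_F
  a_E = 5/16*a_A + 0*a_B + 3/16*a_C + 1/16*a_D + 1/16*a_E + 3/8*a_F

Substituting a_A = 1 and a_F = 0, rearrange to (I - Q) a = r where r[i] = P(i -> A):
  [7/8, -1/16, -1/4, -3/8] . (a_B, a_C, a_D, a_E) = 3/16
  [-1/4, 7/8, -7/16, 0] . (a_B, a_C, a_D, a_E) = 3/16
  [-1/8, -1/8, 13/16, -1/8] . (a_B, a_C, a_D, a_E) = 0
  [0, -3/16, -1/16, 15/16] . (a_B, a_C, a_D, a_E) = 5/16

Solving yields:
  a_B = 4923/9886
  a_C = 2296/4943
  a_D = 1067/4943
  a_E = 2178/4943

Starting state is D, so the absorption probability is a_D = 1067/4943.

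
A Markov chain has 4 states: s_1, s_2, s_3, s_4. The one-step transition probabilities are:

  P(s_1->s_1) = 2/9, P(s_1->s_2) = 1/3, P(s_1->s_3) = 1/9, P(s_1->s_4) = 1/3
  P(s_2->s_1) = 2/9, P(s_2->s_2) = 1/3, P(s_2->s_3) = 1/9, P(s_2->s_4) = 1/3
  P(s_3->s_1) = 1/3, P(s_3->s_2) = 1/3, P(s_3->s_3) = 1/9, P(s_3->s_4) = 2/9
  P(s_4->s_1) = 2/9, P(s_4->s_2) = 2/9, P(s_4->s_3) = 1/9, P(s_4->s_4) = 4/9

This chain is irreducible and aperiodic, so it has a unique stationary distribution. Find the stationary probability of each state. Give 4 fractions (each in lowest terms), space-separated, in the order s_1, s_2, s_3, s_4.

The stationary distribution satisfies pi = pi * P, i.e.:
  pi_s_1 = 2/9*pi_s_1 + 2/9*pi_s_2 + 1/3*pi_s_3 + 2/9*pi_s_4
  pi_s_2 = 1/3*pi_s_1 + 1/3*pi_s_2 + 1/3*pi_s_3 + 2/9*pi_s_4
  pi_s_3 = 1/9*pi_s_1 + 1/9*pi_s_2 + 1/9*pi_s_3 + 1/9*pi_s_4
  pi_s_4 = 1/3*pi_s_1 + 1/3*pi_s_2 + 2/9*pi_s_3 + 4/9*pi_s_4
with normalization: pi_s_1 + pi_s_2 + pi_s_3 + pi_s_4 = 1.

Using the first 3 balance equations plus normalization, the linear system A*pi = b is:
  [-7/9, 2/9, 1/3, 2/9] . pi = 0
  [1/3, -2/3, 1/3, 2/9] . pi = 0
  [1/9, 1/9, -8/9, 1/9] . pi = 0
  [1, 1, 1, 1] . pi = 1

Solving yields:
  pi_s_1 = 19/81
  pi_s_2 = 95/324
  pi_s_3 = 1/9
  pi_s_4 = 13/36

Verification (pi * P):
  19/81*2/9 + 95/324*2/9 + 1/9*1/3 + 13/36*2/9 = 19/81 = pi_s_1  (ok)
  19/81*1/3 + 95/324*1/3 + 1/9*1/3 + 13/36*2/9 = 95/324 = pi_s_2  (ok)
  19/81*1/9 + 95/324*1/9 + 1/9*1/9 + 13/36*1/9 = 1/9 = pi_s_3  (ok)
  19/81*1/3 + 95/324*1/3 + 1/9*2/9 + 13/36*4/9 = 13/36 = pi_s_4  (ok)

Answer: 19/81 95/324 1/9 13/36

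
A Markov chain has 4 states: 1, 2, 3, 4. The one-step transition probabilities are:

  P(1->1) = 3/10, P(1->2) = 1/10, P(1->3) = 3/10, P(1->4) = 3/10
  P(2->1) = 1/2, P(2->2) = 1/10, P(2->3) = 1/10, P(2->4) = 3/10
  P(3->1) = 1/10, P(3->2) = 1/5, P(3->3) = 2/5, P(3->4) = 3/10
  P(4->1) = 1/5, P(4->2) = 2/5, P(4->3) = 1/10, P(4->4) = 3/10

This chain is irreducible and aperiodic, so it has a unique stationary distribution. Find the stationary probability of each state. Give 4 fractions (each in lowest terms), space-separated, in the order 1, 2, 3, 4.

Answer: 247/920 39/184 101/460 3/10

Derivation:
The stationary distribution satisfies pi = pi * P, i.e.:
  pi_1 = 3/10*pi_1 + 1/2*pi_2 + 1/10*pi_3 + 1/5*pi_4
  pi_2 = 1/10*pi_1 + 1/10*pi_2 + 1/5*pi_3 + 2/5*pi_4
  pi_3 = 3/10*pi_1 + 1/10*pi_2 + 2/5*pi_3 + 1/10*pi_4
  pi_4 = 3/10*pi_1 + 3/10*pi_2 + 3/10*pi_3 + 3/10*pi_4
with normalization: pi_1 + pi_2 + pi_3 + pi_4 = 1.

Using the first 3 balance equations plus normalization, the linear system A*pi = b is:
  [-7/10, 1/2, 1/10, 1/5] . pi = 0
  [1/10, -9/10, 1/5, 2/5] . pi = 0
  [3/10, 1/10, -3/5, 1/10] . pi = 0
  [1, 1, 1, 1] . pi = 1

Solving yields:
  pi_1 = 247/920
  pi_2 = 39/184
  pi_3 = 101/460
  pi_4 = 3/10

Verification (pi * P):
  247/920*3/10 + 39/184*1/2 + 101/460*1/10 + 3/10*1/5 = 247/920 = pi_1  (ok)
  247/920*1/10 + 39/184*1/10 + 101/460*1/5 + 3/10*2/5 = 39/184 = pi_2  (ok)
  247/920*3/10 + 39/184*1/10 + 101/460*2/5 + 3/10*1/10 = 101/460 = pi_3  (ok)
  247/920*3/10 + 39/184*3/10 + 101/460*3/10 + 3/10*3/10 = 3/10 = pi_4  (ok)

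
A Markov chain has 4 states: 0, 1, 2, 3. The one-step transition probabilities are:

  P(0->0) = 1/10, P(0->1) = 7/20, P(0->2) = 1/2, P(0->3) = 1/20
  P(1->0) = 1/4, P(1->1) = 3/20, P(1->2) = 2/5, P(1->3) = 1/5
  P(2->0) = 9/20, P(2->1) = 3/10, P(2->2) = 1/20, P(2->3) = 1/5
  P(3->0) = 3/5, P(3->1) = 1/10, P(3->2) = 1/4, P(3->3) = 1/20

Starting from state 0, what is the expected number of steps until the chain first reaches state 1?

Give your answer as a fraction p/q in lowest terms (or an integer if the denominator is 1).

Let h_i = expected steps to first reach 1 from state i.
Boundary: h_1 = 0.
First-step equations for the other states:
  h_0 = 1 + 1/10*h_0 + 7/20*h_1 + 1/2*h_2 + 1/20*h_3
  h_2 = 1 + 9/20*h_0 + 3/10*h_1 + 1/20*h_2 + 1/5*h_3
  h_3 = 1 + 3/5*h_0 + 1/10*h_1 + 1/4*h_2 + 1/20*h_3

Substituting h_1 = 0 and rearranging gives the linear system (I - Q) h = 1:
  [9/10, -1/2, -1/20] . (h_0, h_2, h_3) = 1
  [-9/20, 19/20, -1/5] . (h_0, h_2, h_3) = 1
  [-3/5, -1/4, 19/20] . (h_0, h_2, h_3) = 1

Solving yields:
  h_0 = 68/21
  h_2 = 24/7
  h_3 = 4

Starting state is 0, so the expected hitting time is h_0 = 68/21.

Answer: 68/21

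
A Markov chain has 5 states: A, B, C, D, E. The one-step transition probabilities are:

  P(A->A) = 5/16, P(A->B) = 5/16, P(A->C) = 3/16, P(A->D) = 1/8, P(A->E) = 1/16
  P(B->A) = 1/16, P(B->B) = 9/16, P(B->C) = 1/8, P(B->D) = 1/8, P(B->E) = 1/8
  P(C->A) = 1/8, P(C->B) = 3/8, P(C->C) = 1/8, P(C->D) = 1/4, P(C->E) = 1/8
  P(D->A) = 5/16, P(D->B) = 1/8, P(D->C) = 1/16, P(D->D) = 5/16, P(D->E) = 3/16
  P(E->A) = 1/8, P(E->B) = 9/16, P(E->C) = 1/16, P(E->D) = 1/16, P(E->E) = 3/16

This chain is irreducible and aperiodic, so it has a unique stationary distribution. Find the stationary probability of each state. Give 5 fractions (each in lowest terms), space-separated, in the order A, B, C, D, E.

The stationary distribution satisfies pi = pi * P, i.e.:
  pi_A = 5/16*pi_A + 1/16*pi_B + 1/8*pi_C + 5/16*pi_D + 1/8*pi_E
  pi_B = 5/16*pi_A + 9/16*pi_B + 3/8*pi_C + 1/8*pi_D + 9/16*pi_E
  pi_C = 3/16*pi_A + 1/8*pi_B + 1/8*pi_C + 1/16*pi_D + 1/16*pi_E
  pi_D = 1/8*pi_A + 1/8*pi_B + 1/4*pi_C + 5/16*pi_D + 1/16*pi_E
  pi_E = 1/16*pi_A + 1/8*pi_B + 1/8*pi_C + 3/16*pi_D + 3/16*pi_E
with normalization: pi_A + pi_B + pi_C + pi_D + pi_E = 1.

Using the first 4 balance equations plus normalization, the linear system A*pi = b is:
  [-11/16, 1/16, 1/8, 5/16, 1/8] . pi = 0
  [5/16, -7/16, 3/8, 1/8, 9/16] . pi = 0
  [3/16, 1/8, -7/8, 1/16, 1/16] . pi = 0
  [1/8, 1/8, 1/4, -11/16, 1/16] . pi = 0
  [1, 1, 1, 1, 1] . pi = 1

Solving yields:
  pi_A = 249/1576
  pi_B = 1357/3152
  pi_C = 367/3152
  pi_D = 509/3152
  pi_E = 421/3152

Verification (pi * P):
  249/1576*5/16 + 1357/3152*1/16 + 367/3152*1/8 + 509/3152*5/16 + 421/3152*1/8 = 249/1576 = pi_A  (ok)
  249/1576*5/16 + 1357/3152*9/16 + 367/3152*3/8 + 509/3152*1/8 + 421/3152*9/16 = 1357/3152 = pi_B  (ok)
  249/1576*3/16 + 1357/3152*1/8 + 367/3152*1/8 + 509/3152*1/16 + 421/3152*1/16 = 367/3152 = pi_C  (ok)
  249/1576*1/8 + 1357/3152*1/8 + 367/3152*1/4 + 509/3152*5/16 + 421/3152*1/16 = 509/3152 = pi_D  (ok)
  249/1576*1/16 + 1357/3152*1/8 + 367/3152*1/8 + 509/3152*3/16 + 421/3152*3/16 = 421/3152 = pi_E  (ok)

Answer: 249/1576 1357/3152 367/3152 509/3152 421/3152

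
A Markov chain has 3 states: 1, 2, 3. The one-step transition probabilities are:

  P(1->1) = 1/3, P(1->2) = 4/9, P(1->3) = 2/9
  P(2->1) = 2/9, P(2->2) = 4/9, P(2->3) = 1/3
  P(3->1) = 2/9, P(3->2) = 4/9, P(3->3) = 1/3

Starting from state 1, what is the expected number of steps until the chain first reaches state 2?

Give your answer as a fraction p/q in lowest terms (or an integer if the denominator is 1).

Answer: 9/4

Derivation:
Let h_i = expected steps to first reach 2 from state i.
Boundary: h_2 = 0.
First-step equations for the other states:
  h_1 = 1 + 1/3*h_1 + 4/9*h_2 + 2/9*h_3
  h_3 = 1 + 2/9*h_1 + 4/9*h_2 + 1/3*h_3

Substituting h_2 = 0 and rearranging gives the linear system (I - Q) h = 1:
  [2/3, -2/9] . (h_1, h_3) = 1
  [-2/9, 2/3] . (h_1, h_3) = 1

Solving yields:
  h_1 = 9/4
  h_3 = 9/4

Starting state is 1, so the expected hitting time is h_1 = 9/4.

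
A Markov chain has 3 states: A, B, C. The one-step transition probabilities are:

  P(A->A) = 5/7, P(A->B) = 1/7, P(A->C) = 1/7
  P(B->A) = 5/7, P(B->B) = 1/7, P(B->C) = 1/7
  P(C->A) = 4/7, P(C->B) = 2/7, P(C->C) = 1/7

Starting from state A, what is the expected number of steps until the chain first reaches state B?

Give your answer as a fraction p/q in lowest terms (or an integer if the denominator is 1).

Answer: 49/8

Derivation:
Let h_i = expected steps to first reach B from state i.
Boundary: h_B = 0.
First-step equations for the other states:
  h_A = 1 + 5/7*h_A + 1/7*h_B + 1/7*h_C
  h_C = 1 + 4/7*h_A + 2/7*h_B + 1/7*h_C

Substituting h_B = 0 and rearranging gives the linear system (I - Q) h = 1:
  [2/7, -1/7] . (h_A, h_C) = 1
  [-4/7, 6/7] . (h_A, h_C) = 1

Solving yields:
  h_A = 49/8
  h_C = 21/4

Starting state is A, so the expected hitting time is h_A = 49/8.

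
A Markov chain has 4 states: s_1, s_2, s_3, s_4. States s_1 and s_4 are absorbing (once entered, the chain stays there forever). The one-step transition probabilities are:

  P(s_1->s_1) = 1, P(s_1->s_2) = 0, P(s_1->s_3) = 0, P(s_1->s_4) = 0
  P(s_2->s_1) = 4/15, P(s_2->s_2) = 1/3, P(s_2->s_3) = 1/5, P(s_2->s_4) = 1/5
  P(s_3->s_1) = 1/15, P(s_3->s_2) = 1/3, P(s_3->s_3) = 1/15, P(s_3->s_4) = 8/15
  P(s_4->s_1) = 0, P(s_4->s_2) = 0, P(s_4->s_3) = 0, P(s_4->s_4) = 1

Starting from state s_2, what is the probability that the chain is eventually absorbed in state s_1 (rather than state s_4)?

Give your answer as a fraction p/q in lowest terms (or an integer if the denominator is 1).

Answer: 59/125

Derivation:
Let a_i = P(absorbed in s_1 | start in state i).
Boundary conditions: a_s_1 = 1, a_s_4 = 0.
For each transient state i, a_i = sum_j P(i->j) * a_j:
  a_s_2 = 4/15*a_s_1 + 1/3*a_s_2 + 1/5*a_s_3 + 1/5*a_s_4
  a_s_3 = 1/15*a_s_1 + 1/3*a_s_2 + 1/15*a_s_3 + 8/15*a_s_4

Substituting a_s_1 = 1 and a_s_4 = 0, rearrange to (I - Q) a = r where r[i] = P(i -> s_1):
  [2/3, -1/5] . (a_s_2, a_s_3) = 4/15
  [-1/3, 14/15] . (a_s_2, a_s_3) = 1/15

Solving yields:
  a_s_2 = 59/125
  a_s_3 = 6/25

Starting state is s_2, so the absorption probability is a_s_2 = 59/125.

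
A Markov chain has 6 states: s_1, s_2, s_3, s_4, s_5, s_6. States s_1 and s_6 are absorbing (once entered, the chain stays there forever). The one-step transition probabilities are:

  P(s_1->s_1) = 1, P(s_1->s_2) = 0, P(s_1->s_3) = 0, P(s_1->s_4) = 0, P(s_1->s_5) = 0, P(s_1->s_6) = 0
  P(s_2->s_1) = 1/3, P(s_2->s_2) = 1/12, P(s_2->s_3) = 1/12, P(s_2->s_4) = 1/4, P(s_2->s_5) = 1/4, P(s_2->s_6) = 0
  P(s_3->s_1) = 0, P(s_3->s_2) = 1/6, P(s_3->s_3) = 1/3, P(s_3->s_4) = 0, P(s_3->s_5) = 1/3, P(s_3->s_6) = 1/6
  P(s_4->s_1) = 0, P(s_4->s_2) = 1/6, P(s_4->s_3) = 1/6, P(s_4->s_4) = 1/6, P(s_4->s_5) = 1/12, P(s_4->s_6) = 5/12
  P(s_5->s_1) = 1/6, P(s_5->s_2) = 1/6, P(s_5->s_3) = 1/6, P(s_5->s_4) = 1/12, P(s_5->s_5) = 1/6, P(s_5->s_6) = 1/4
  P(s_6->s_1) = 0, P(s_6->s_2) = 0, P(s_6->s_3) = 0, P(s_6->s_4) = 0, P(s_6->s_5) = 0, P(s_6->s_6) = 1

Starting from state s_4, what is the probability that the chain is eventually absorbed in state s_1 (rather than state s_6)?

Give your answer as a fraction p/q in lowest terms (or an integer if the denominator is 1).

Let a_i = P(absorbed in s_1 | start in state i).
Boundary conditions: a_s_1 = 1, a_s_6 = 0.
For each transient state i, a_i = sum_j P(i->j) * a_j:
  a_s_2 = 1/3*a_s_1 + 1/12*a_s_2 + 1/12*a_s_3 + 1/4*a_s_4 + 1/4*a_s_5 + 0*a_s_6
  a_s_3 = 0*a_s_1 + 1/6*a_s_2 + 1/3*a_s_3 + 0*a_s_4 + 1/3*a_s_5 + 1/6*a_s_6
  a_s_4 = 0*a_s_1 + 1/6*a_s_2 + 1/6*a_s_3 + 1/6*a_s_4 + 1/12*a_s_5 + 5/12*a_s_6
  a_s_5 = 1/6*a_s_1 + 1/6*a_s_2 + 1/6*a_s_3 + 1/12*a_s_4 + 1/6*a_s_5 + 1/4*a_s_6

Substituting a_s_1 = 1 and a_s_6 = 0, rearrange to (I - Q) a = r where r[i] = P(i -> s_1):
  [11/12, -1/12, -1/4, -1/4] . (a_s_2, a_s_3, a_s_4, a_s_5) = 1/3
  [-1/6, 2/3, 0, -1/3] . (a_s_2, a_s_3, a_s_4, a_s_5) = 0
  [-1/6, -1/6, 5/6, -1/12] . (a_s_2, a_s_3, a_s_4, a_s_5) = 0
  [-1/6, -1/6, -1/12, 5/6] . (a_s_2, a_s_3, a_s_4, a_s_5) = 1/6

Solving yields:
  a_s_2 = 56/99
  a_s_3 = 34/99
  a_s_4 = 2/9
  a_s_5 = 40/99

Starting state is s_4, so the absorption probability is a_s_4 = 2/9.

Answer: 2/9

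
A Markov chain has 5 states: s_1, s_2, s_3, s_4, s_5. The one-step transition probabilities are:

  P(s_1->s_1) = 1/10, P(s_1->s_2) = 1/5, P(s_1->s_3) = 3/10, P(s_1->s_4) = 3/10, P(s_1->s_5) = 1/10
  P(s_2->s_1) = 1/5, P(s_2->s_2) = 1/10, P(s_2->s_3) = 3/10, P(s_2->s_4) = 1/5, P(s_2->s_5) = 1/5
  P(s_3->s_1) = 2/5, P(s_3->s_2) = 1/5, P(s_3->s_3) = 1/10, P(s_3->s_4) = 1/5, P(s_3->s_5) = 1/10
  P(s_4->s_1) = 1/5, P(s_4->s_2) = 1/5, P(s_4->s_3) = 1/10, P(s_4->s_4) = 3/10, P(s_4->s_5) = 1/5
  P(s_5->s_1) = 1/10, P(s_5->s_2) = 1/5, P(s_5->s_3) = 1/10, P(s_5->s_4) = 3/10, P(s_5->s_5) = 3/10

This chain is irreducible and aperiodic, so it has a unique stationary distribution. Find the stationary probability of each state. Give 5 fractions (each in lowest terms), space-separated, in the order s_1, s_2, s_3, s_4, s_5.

The stationary distribution satisfies pi = pi * P, i.e.:
  pi_s_1 = 1/10*pi_s_1 + 1/5*pi_s_2 + 2/5*pi_s_3 + 1/5*pi_s_4 + 1/10*pi_s_5
  pi_s_2 = 1/5*pi_s_1 + 1/10*pi_s_2 + 1/5*pi_s_3 + 1/5*pi_s_4 + 1/5*pi_s_5
  pi_s_3 = 3/10*pi_s_1 + 3/10*pi_s_2 + 1/10*pi_s_3 + 1/10*pi_s_4 + 1/10*pi_s_5
  pi_s_4 = 3/10*pi_s_1 + 1/5*pi_s_2 + 1/5*pi_s_3 + 3/10*pi_s_4 + 3/10*pi_s_5
  pi_s_5 = 1/10*pi_s_1 + 1/5*pi_s_2 + 1/10*pi_s_3 + 1/5*pi_s_4 + 3/10*pi_s_5
with normalization: pi_s_1 + pi_s_2 + pi_s_3 + pi_s_4 + pi_s_5 = 1.

Using the first 4 balance equations plus normalization, the linear system A*pi = b is:
  [-9/10, 1/5, 2/5, 1/5, 1/10] . pi = 0
  [1/5, -9/10, 1/5, 1/5, 1/5] . pi = 0
  [3/10, 3/10, -9/10, 1/10, 1/10] . pi = 0
  [3/10, 1/5, 1/5, -7/10, 3/10] . pi = 0
  [1, 1, 1, 1, 1] . pi = 1

Solving yields:
  pi_s_1 = 2045/10362
  pi_s_2 = 2/11
  pi_s_3 = 911/5181
  pi_s_4 = 1369/5181
  pi_s_5 = 1873/10362

Verification (pi * P):
  2045/10362*1/10 + 2/11*1/5 + 911/5181*2/5 + 1369/5181*1/5 + 1873/10362*1/10 = 2045/10362 = pi_s_1  (ok)
  2045/10362*1/5 + 2/11*1/10 + 911/5181*1/5 + 1369/5181*1/5 + 1873/10362*1/5 = 2/11 = pi_s_2  (ok)
  2045/10362*3/10 + 2/11*3/10 + 911/5181*1/10 + 1369/5181*1/10 + 1873/10362*1/10 = 911/5181 = pi_s_3  (ok)
  2045/10362*3/10 + 2/11*1/5 + 911/5181*1/5 + 1369/5181*3/10 + 1873/10362*3/10 = 1369/5181 = pi_s_4  (ok)
  2045/10362*1/10 + 2/11*1/5 + 911/5181*1/10 + 1369/5181*1/5 + 1873/10362*3/10 = 1873/10362 = pi_s_5  (ok)

Answer: 2045/10362 2/11 911/5181 1369/5181 1873/10362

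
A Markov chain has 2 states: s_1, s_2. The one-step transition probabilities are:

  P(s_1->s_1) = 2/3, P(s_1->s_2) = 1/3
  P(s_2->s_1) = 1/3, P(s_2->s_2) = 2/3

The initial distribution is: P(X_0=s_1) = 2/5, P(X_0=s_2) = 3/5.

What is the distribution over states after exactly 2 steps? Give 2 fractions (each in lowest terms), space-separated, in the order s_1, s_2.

Answer: 22/45 23/45

Derivation:
Propagating the distribution step by step (d_{t+1} = d_t * P):
d_0 = (s_1=2/5, s_2=3/5)
  d_1[s_1] = 2/5*2/3 + 3/5*1/3 = 7/15
  d_1[s_2] = 2/5*1/3 + 3/5*2/3 = 8/15
d_1 = (s_1=7/15, s_2=8/15)
  d_2[s_1] = 7/15*2/3 + 8/15*1/3 = 22/45
  d_2[s_2] = 7/15*1/3 + 8/15*2/3 = 23/45
d_2 = (s_1=22/45, s_2=23/45)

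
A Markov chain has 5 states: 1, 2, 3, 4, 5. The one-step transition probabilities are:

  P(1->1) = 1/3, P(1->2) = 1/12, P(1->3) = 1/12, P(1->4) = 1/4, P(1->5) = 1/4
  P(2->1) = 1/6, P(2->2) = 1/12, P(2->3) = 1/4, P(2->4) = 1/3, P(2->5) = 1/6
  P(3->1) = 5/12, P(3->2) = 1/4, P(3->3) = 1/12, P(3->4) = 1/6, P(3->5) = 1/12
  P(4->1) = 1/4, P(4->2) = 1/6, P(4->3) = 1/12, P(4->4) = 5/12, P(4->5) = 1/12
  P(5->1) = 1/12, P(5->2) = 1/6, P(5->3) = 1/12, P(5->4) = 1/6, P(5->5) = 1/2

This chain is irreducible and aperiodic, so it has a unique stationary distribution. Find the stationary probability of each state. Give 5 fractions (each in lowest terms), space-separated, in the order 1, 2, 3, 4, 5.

Answer: 2939/12394 1783/12394 665/6197 3477/12394 2865/12394

Derivation:
The stationary distribution satisfies pi = pi * P, i.e.:
  pi_1 = 1/3*pi_1 + 1/6*pi_2 + 5/12*pi_3 + 1/4*pi_4 + 1/12*pi_5
  pi_2 = 1/12*pi_1 + 1/12*pi_2 + 1/4*pi_3 + 1/6*pi_4 + 1/6*pi_5
  pi_3 = 1/12*pi_1 + 1/4*pi_2 + 1/12*pi_3 + 1/12*pi_4 + 1/12*pi_5
  pi_4 = 1/4*pi_1 + 1/3*pi_2 + 1/6*pi_3 + 5/12*pi_4 + 1/6*pi_5
  pi_5 = 1/4*pi_1 + 1/6*pi_2 + 1/12*pi_3 + 1/12*pi_4 + 1/2*pi_5
with normalization: pi_1 + pi_2 + pi_3 + pi_4 + pi_5 = 1.

Using the first 4 balance equations plus normalization, the linear system A*pi = b is:
  [-2/3, 1/6, 5/12, 1/4, 1/12] . pi = 0
  [1/12, -11/12, 1/4, 1/6, 1/6] . pi = 0
  [1/12, 1/4, -11/12, 1/12, 1/12] . pi = 0
  [1/4, 1/3, 1/6, -7/12, 1/6] . pi = 0
  [1, 1, 1, 1, 1] . pi = 1

Solving yields:
  pi_1 = 2939/12394
  pi_2 = 1783/12394
  pi_3 = 665/6197
  pi_4 = 3477/12394
  pi_5 = 2865/12394

Verification (pi * P):
  2939/12394*1/3 + 1783/12394*1/6 + 665/6197*5/12 + 3477/12394*1/4 + 2865/12394*1/12 = 2939/12394 = pi_1  (ok)
  2939/12394*1/12 + 1783/12394*1/12 + 665/6197*1/4 + 3477/12394*1/6 + 2865/12394*1/6 = 1783/12394 = pi_2  (ok)
  2939/12394*1/12 + 1783/12394*1/4 + 665/6197*1/12 + 3477/12394*1/12 + 2865/12394*1/12 = 665/6197 = pi_3  (ok)
  2939/12394*1/4 + 1783/12394*1/3 + 665/6197*1/6 + 3477/12394*5/12 + 2865/12394*1/6 = 3477/12394 = pi_4  (ok)
  2939/12394*1/4 + 1783/12394*1/6 + 665/6197*1/12 + 3477/12394*1/12 + 2865/12394*1/2 = 2865/12394 = pi_5  (ok)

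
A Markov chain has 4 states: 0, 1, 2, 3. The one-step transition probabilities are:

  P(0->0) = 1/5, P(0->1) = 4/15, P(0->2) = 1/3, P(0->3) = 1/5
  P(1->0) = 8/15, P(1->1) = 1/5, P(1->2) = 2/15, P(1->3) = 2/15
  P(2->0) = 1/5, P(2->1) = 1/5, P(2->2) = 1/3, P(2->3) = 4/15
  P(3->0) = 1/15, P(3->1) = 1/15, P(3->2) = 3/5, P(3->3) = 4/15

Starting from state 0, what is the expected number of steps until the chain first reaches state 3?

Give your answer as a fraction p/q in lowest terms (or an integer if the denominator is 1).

Let h_i = expected steps to first reach 3 from state i.
Boundary: h_3 = 0.
First-step equations for the other states:
  h_0 = 1 + 1/5*h_0 + 4/15*h_1 + 1/3*h_2 + 1/5*h_3
  h_1 = 1 + 8/15*h_0 + 1/5*h_1 + 2/15*h_2 + 2/15*h_3
  h_2 = 1 + 1/5*h_0 + 1/5*h_1 + 1/3*h_2 + 4/15*h_3

Substituting h_3 = 0 and rearranging gives the linear system (I - Q) h = 1:
  [4/5, -4/15, -1/3] . (h_0, h_1, h_2) = 1
  [-8/15, 4/5, -2/15] . (h_0, h_1, h_2) = 1
  [-1/5, -1/5, 2/3] . (h_0, h_1, h_2) = 1

Solving yields:
  h_0 = 3555/724
  h_1 = 3825/724
  h_2 = 825/181

Starting state is 0, so the expected hitting time is h_0 = 3555/724.

Answer: 3555/724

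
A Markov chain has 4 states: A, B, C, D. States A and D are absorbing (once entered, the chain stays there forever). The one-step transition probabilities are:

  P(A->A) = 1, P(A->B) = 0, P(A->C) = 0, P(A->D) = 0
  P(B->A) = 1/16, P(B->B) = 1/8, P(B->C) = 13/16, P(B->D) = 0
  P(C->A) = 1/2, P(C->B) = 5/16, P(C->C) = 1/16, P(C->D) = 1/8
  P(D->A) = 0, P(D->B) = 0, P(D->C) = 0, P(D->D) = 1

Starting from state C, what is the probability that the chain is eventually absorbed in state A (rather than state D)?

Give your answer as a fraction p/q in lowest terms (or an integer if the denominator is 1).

Let a_i = P(absorbed in A | start in state i).
Boundary conditions: a_A = 1, a_D = 0.
For each transient state i, a_i = sum_j P(i->j) * a_j:
  a_B = 1/16*a_A + 1/8*a_B + 13/16*a_C + 0*a_D
  a_C = 1/2*a_A + 5/16*a_B + 1/16*a_C + 1/8*a_D

Substituting a_A = 1 and a_D = 0, rearrange to (I - Q) a = r where r[i] = P(i -> A):
  [7/8, -13/16] . (a_B, a_C) = 1/16
  [-5/16, 15/16] . (a_B, a_C) = 1/2

Solving yields:
  a_B = 119/145
  a_C = 117/145

Starting state is C, so the absorption probability is a_C = 117/145.

Answer: 117/145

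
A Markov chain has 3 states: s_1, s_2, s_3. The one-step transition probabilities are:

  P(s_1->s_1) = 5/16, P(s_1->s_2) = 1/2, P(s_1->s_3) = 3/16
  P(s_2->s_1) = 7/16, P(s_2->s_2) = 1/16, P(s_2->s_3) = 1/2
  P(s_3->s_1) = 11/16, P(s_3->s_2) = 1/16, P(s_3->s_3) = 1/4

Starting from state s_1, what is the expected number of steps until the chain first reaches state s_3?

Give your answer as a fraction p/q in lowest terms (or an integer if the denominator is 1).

Let h_i = expected steps to first reach s_3 from state i.
Boundary: h_s_3 = 0.
First-step equations for the other states:
  h_s_1 = 1 + 5/16*h_s_1 + 1/2*h_s_2 + 3/16*h_s_3
  h_s_2 = 1 + 7/16*h_s_1 + 1/16*h_s_2 + 1/2*h_s_3

Substituting h_s_3 = 0 and rearranging gives the linear system (I - Q) h = 1:
  [11/16, -1/2] . (h_s_1, h_s_2) = 1
  [-7/16, 15/16] . (h_s_1, h_s_2) = 1

Solving yields:
  h_s_1 = 368/109
  h_s_2 = 288/109

Starting state is s_1, so the expected hitting time is h_s_1 = 368/109.

Answer: 368/109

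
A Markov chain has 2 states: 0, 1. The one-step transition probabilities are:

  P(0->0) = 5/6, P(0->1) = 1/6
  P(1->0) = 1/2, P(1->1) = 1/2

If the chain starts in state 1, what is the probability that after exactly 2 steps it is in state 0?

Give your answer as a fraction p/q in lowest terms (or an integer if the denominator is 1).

Answer: 2/3

Derivation:
Computing P^2 by repeated multiplication:
P^1 =
  0: [5/6, 1/6]
  1: [1/2, 1/2]
P^2 =
  0: [7/9, 2/9]
  1: [2/3, 1/3]

(P^2)[1 -> 0] = 2/3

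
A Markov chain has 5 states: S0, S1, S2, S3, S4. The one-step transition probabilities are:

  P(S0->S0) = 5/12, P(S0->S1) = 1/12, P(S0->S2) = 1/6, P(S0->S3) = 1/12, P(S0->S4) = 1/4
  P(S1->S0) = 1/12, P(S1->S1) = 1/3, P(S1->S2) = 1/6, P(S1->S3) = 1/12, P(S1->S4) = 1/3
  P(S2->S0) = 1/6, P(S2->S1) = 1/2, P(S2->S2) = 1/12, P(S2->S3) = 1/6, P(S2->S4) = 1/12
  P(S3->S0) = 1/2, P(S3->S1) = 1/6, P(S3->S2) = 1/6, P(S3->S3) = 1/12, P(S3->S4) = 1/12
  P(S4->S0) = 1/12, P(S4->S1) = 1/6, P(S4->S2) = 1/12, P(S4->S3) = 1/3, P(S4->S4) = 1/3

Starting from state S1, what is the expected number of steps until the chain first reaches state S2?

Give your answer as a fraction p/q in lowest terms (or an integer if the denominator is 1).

Let h_i = expected steps to first reach S2 from state i.
Boundary: h_S2 = 0.
First-step equations for the other states:
  h_S0 = 1 + 5/12*h_S0 + 1/12*h_S1 + 1/6*h_S2 + 1/12*h_S3 + 1/4*h_S4
  h_S1 = 1 + 1/12*h_S0 + 1/3*h_S1 + 1/6*h_S2 + 1/12*h_S3 + 1/3*h_S4
  h_S3 = 1 + 1/2*h_S0 + 1/6*h_S1 + 1/6*h_S2 + 1/12*h_S3 + 1/12*h_S4
  h_S4 = 1 + 1/12*h_S0 + 1/6*h_S1 + 1/12*h_S2 + 1/3*h_S3 + 1/3*h_S4

Substituting h_S2 = 0 and rearranging gives the linear system (I - Q) h = 1:
  [7/12, -1/12, -1/12, -1/4] . (h_S0, h_S1, h_S3, h_S4) = 1
  [-1/12, 2/3, -1/12, -1/3] . (h_S0, h_S1, h_S3, h_S4) = 1
  [-1/2, -1/6, 11/12, -1/12] . (h_S0, h_S1, h_S3, h_S4) = 1
  [-1/12, -1/6, -1/3, 2/3] . (h_S0, h_S1, h_S3, h_S4) = 1

Solving yields:
  h_S0 = 14724/2135
  h_S1 = 2124/305
  h_S3 = 2904/427
  h_S4 = 3204/427

Starting state is S1, so the expected hitting time is h_S1 = 2124/305.

Answer: 2124/305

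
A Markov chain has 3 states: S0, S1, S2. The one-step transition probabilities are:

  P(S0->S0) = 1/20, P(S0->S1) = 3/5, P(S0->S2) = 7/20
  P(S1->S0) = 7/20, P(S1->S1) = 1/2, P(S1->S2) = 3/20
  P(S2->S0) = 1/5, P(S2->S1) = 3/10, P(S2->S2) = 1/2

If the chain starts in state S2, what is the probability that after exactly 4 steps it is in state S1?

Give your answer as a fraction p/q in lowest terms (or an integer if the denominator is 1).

Computing P^4 by repeated multiplication:
P^1 =
  S0: [1/20, 3/5, 7/20]
  S1: [7/20, 1/2, 3/20]
  S2: [1/5, 3/10, 1/2]
P^2 =
  S0: [113/400, 87/200, 113/400]
  S1: [89/400, 101/200, 109/400]
  S2: [43/200, 21/50, 73/200]
P^3 =
  S0: [1783/8000, 1887/4000, 2443/8000]
  S1: [1939/8000, 1871/4000, 2319/8000]
  S2: [923/4000, 897/2000, 1283/4000]
P^4 =
  S0: [37973/160000, 36897/80000, 48233/160000]
  S1: [37409/160000, 37301/80000, 47989/160000]
  S2: [18613/80000, 18357/40000, 24673/80000]

(P^4)[S2 -> S1] = 18357/40000

Answer: 18357/40000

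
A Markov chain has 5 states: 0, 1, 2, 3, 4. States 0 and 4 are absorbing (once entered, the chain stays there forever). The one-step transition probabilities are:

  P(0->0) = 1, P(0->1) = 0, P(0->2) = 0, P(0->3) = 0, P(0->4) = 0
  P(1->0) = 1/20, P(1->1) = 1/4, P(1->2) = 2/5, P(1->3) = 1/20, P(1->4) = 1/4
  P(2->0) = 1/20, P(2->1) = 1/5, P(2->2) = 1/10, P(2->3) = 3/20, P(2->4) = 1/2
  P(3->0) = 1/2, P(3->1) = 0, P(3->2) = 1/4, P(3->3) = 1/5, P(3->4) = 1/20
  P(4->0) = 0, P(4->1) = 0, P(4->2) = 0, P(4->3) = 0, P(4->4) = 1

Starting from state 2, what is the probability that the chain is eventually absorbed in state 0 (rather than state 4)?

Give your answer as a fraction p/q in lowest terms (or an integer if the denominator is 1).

Let a_i = P(absorbed in 0 | start in state i).
Boundary conditions: a_0 = 1, a_4 = 0.
For each transient state i, a_i = sum_j P(i->j) * a_j:
  a_1 = 1/20*a_0 + 1/4*a_1 + 2/5*a_2 + 1/20*a_3 + 1/4*a_4
  a_2 = 1/20*a_0 + 1/5*a_1 + 1/10*a_2 + 3/20*a_3 + 1/2*a_4
  a_3 = 1/2*a_0 + 0*a_1 + 1/4*a_2 + 1/5*a_3 + 1/20*a_4

Substituting a_0 = 1 and a_4 = 0, rearrange to (I - Q) a = r where r[i] = P(i -> 0):
  [3/4, -2/5, -1/20] . (a_1, a_2, a_3) = 1/20
  [-1/5, 9/10, -3/20] . (a_1, a_2, a_3) = 1/20
  [0, -1/4, 4/5] . (a_1, a_2, a_3) = 1/2

Solving yields:
  a_1 = 118/509
  a_2 = 794/3563
  a_3 = 2475/3563

Starting state is 2, so the absorption probability is a_2 = 794/3563.

Answer: 794/3563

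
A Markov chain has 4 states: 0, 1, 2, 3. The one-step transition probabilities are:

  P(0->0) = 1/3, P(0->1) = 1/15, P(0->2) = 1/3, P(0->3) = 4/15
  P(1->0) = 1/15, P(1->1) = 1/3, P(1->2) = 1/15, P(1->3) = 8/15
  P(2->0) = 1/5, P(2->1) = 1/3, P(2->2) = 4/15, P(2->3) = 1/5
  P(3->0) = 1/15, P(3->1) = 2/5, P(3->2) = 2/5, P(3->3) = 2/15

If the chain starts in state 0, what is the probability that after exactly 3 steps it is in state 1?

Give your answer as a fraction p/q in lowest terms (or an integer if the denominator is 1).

Answer: 332/1125

Derivation:
Computing P^3 by repeated multiplication:
P^1 =
  0: [1/3, 1/15, 1/3, 4/15]
  1: [1/15, 1/3, 1/15, 8/15]
  2: [1/5, 1/3, 4/15, 1/5]
  3: [1/15, 2/5, 2/5, 2/15]
P^2 =
  0: [1/5, 59/225, 14/45, 17/75]
  1: [7/75, 79/225, 62/225, 7/25]
  2: [7/45, 22/75, 6/25, 14/45]
  3: [31/225, 73/225, 47/225, 74/225]
P^3 =
  0: [109/675, 332/1125, 58/225, 964/3375]
  1: [433/3375, 368/1125, 6/25, 1028/3375]
  2: [473/3375, 211/675, 877/3375, 194/675]
  3: [443/3375, 43/135, 172/675, 997/3375]

(P^3)[0 -> 1] = 332/1125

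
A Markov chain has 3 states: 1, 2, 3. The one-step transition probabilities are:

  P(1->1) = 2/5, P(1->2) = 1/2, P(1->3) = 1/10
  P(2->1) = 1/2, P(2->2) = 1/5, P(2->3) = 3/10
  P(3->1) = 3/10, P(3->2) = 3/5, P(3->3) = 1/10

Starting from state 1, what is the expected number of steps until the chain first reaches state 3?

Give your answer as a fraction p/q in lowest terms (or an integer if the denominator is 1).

Let h_i = expected steps to first reach 3 from state i.
Boundary: h_3 = 0.
First-step equations for the other states:
  h_1 = 1 + 2/5*h_1 + 1/2*h_2 + 1/10*h_3
  h_2 = 1 + 1/2*h_1 + 1/5*h_2 + 3/10*h_3

Substituting h_3 = 0 and rearranging gives the linear system (I - Q) h = 1:
  [3/5, -1/2] . (h_1, h_2) = 1
  [-1/2, 4/5] . (h_1, h_2) = 1

Solving yields:
  h_1 = 130/23
  h_2 = 110/23

Starting state is 1, so the expected hitting time is h_1 = 130/23.

Answer: 130/23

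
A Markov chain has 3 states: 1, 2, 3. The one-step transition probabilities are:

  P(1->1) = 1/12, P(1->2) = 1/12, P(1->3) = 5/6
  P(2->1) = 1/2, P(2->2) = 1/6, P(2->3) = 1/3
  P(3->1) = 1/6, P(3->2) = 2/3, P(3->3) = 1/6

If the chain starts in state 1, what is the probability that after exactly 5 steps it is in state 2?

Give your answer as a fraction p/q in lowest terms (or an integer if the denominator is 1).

Computing P^5 by repeated multiplication:
P^1 =
  1: [1/12, 1/12, 5/6]
  2: [1/2, 1/6, 1/3]
  3: [1/6, 2/3, 1/6]
P^2 =
  1: [3/16, 83/144, 17/72]
  2: [13/72, 7/24, 19/36]
  3: [3/8, 17/72, 7/18]
P^3 =
  1: [593/1728, 155/576, 335/864]
  2: [215/864, 359/864, 145/432]
  3: [185/864, 95/288, 197/432]
P^4 =
  1: [4723/20736, 6883/20736, 4565/10368]
  2: [983/3456, 3253/10368, 2083/5184]
  3: [2683/10368, 3907/10368, 1889/5184]
P^5 =
  1: [21427/82944, 91529/248832, 46511/124416]
  2: [30799/124416, 14261/41472, 25417/62208]
  3: [11227/41472, 40721/124416, 25007/62208]

(P^5)[1 -> 2] = 91529/248832

Answer: 91529/248832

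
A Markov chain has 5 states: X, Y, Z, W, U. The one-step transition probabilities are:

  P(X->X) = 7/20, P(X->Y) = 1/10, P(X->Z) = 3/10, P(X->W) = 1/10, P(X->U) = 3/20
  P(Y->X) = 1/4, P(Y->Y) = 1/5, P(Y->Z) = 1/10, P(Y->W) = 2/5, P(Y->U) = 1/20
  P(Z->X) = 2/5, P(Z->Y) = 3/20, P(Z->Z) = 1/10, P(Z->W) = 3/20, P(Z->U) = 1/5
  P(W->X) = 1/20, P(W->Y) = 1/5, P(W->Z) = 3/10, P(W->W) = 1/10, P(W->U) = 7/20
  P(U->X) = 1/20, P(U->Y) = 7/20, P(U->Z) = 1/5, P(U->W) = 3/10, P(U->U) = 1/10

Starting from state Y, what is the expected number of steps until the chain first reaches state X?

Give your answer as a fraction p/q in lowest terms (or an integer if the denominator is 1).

Answer: 52140/9923

Derivation:
Let h_i = expected steps to first reach X from state i.
Boundary: h_X = 0.
First-step equations for the other states:
  h_Y = 1 + 1/4*h_X + 1/5*h_Y + 1/10*h_Z + 2/5*h_W + 1/20*h_U
  h_Z = 1 + 2/5*h_X + 3/20*h_Y + 1/10*h_Z + 3/20*h_W + 1/5*h_U
  h_W = 1 + 1/20*h_X + 1/5*h_Y + 3/10*h_Z + 1/10*h_W + 7/20*h_U
  h_U = 1 + 1/20*h_X + 7/20*h_Y + 1/5*h_Z + 3/10*h_W + 1/10*h_U

Substituting h_X = 0 and rearranging gives the linear system (I - Q) h = 1:
  [4/5, -1/10, -2/5, -1/20] . (h_Y, h_Z, h_W, h_U) = 1
  [-3/20, 9/10, -3/20, -1/5] . (h_Y, h_Z, h_W, h_U) = 1
  [-1/5, -3/10, 9/10, -7/20] . (h_Y, h_Z, h_W, h_U) = 1
  [-7/20, -1/5, -3/10, 9/10] . (h_Y, h_Z, h_W, h_U) = 1

Solving yields:
  h_Y = 52140/9923
  h_Z = 43490/9923
  h_W = 60940/9923
  h_U = 61280/9923

Starting state is Y, so the expected hitting time is h_Y = 52140/9923.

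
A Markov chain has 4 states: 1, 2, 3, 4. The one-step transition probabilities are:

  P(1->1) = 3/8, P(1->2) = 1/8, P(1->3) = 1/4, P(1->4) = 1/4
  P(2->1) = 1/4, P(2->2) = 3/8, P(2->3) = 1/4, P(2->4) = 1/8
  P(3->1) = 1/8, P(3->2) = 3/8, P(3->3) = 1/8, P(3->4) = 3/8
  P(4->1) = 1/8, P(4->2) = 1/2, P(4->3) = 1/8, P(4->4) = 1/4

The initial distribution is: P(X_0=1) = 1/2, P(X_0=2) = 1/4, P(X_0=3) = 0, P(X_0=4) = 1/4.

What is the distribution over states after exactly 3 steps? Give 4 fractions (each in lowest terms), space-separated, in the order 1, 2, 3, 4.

Answer: 459/2048 89/256 25/128 477/2048

Derivation:
Propagating the distribution step by step (d_{t+1} = d_t * P):
d_0 = (1=1/2, 2=1/4, 3=0, 4=1/4)
  d_1[1] = 1/2*3/8 + 1/4*1/4 + 0*1/8 + 1/4*1/8 = 9/32
  d_1[2] = 1/2*1/8 + 1/4*3/8 + 0*3/8 + 1/4*1/2 = 9/32
  d_1[3] = 1/2*1/4 + 1/4*1/4 + 0*1/8 + 1/4*1/8 = 7/32
  d_1[4] = 1/2*1/4 + 1/4*1/8 + 0*3/8 + 1/4*1/4 = 7/32
d_1 = (1=9/32, 2=9/32, 3=7/32, 4=7/32)
  d_2[1] = 9/32*3/8 + 9/32*1/4 + 7/32*1/8 + 7/32*1/8 = 59/256
  d_2[2] = 9/32*1/8 + 9/32*3/8 + 7/32*3/8 + 7/32*1/2 = 85/256
  d_2[3] = 9/32*1/4 + 9/32*1/4 + 7/32*1/8 + 7/32*1/8 = 25/128
  d_2[4] = 9/32*1/4 + 9/32*1/8 + 7/32*3/8 + 7/32*1/4 = 31/128
d_2 = (1=59/256, 2=85/256, 3=25/128, 4=31/128)
  d_3[1] = 59/256*3/8 + 85/256*1/4 + 25/128*1/8 + 31/128*1/8 = 459/2048
  d_3[2] = 59/256*1/8 + 85/256*3/8 + 25/128*3/8 + 31/128*1/2 = 89/256
  d_3[3] = 59/256*1/4 + 85/256*1/4 + 25/128*1/8 + 31/128*1/8 = 25/128
  d_3[4] = 59/256*1/4 + 85/256*1/8 + 25/128*3/8 + 31/128*1/4 = 477/2048
d_3 = (1=459/2048, 2=89/256, 3=25/128, 4=477/2048)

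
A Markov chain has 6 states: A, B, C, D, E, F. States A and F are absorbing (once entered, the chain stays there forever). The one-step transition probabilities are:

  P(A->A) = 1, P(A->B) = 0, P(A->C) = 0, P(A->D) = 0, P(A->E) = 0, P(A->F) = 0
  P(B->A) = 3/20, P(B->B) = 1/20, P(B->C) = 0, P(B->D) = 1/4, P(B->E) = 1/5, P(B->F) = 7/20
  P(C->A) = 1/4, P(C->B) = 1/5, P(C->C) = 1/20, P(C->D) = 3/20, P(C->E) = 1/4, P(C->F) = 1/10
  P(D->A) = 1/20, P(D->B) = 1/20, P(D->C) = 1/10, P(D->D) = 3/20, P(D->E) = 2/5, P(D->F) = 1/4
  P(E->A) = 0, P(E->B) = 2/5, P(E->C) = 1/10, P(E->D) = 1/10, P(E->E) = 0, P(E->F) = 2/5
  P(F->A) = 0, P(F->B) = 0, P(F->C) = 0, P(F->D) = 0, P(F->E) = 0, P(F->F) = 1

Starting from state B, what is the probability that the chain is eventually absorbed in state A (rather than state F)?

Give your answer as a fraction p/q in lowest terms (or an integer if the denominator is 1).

Answer: 5395/22446

Derivation:
Let a_i = P(absorbed in A | start in state i).
Boundary conditions: a_A = 1, a_F = 0.
For each transient state i, a_i = sum_j P(i->j) * a_j:
  a_B = 3/20*a_A + 1/20*a_B + 0*a_C + 1/4*a_D + 1/5*a_E + 7/20*a_F
  a_C = 1/4*a_A + 1/5*a_B + 1/20*a_C + 3/20*a_D + 1/4*a_E + 1/10*a_F
  a_D = 1/20*a_A + 1/20*a_B + 1/10*a_C + 3/20*a_D + 2/5*a_E + 1/4*a_F
  a_E = 0*a_A + 2/5*a_B + 1/10*a_C + 1/10*a_D + 0*a_E + 2/5*a_F

Substituting a_A = 1 and a_F = 0, rearrange to (I - Q) a = r where r[i] = P(i -> A):
  [19/20, 0, -1/4, -1/5] . (a_B, a_C, a_D, a_E) = 3/20
  [-1/5, 19/20, -3/20, -1/4] . (a_B, a_C, a_D, a_E) = 1/4
  [-1/20, -1/10, 17/20, -2/5] . (a_B, a_C, a_D, a_E) = 1/20
  [-2/5, -1/10, -1/10, 1] . (a_B, a_C, a_D, a_E) = 0

Solving yields:
  a_B = 5395/22446
  a_C = 2875/7482
  a_D = 475/2494
  a_E = 1724/11223

Starting state is B, so the absorption probability is a_B = 5395/22446.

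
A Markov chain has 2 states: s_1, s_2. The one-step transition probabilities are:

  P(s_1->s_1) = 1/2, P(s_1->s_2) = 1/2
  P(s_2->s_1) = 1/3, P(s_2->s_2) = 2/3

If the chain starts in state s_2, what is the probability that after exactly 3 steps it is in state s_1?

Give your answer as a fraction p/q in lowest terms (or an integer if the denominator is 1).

Answer: 43/108

Derivation:
Computing P^3 by repeated multiplication:
P^1 =
  s_1: [1/2, 1/2]
  s_2: [1/3, 2/3]
P^2 =
  s_1: [5/12, 7/12]
  s_2: [7/18, 11/18]
P^3 =
  s_1: [29/72, 43/72]
  s_2: [43/108, 65/108]

(P^3)[s_2 -> s_1] = 43/108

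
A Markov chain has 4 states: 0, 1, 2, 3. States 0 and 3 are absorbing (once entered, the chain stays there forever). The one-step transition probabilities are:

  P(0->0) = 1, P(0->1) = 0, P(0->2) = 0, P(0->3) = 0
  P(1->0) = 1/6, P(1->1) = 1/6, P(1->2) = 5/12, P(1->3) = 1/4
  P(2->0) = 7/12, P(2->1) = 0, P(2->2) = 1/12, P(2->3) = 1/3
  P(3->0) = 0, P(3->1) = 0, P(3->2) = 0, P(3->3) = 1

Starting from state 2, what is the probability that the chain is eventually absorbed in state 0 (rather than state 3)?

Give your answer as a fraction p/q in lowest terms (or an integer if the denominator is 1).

Let a_i = P(absorbed in 0 | start in state i).
Boundary conditions: a_0 = 1, a_3 = 0.
For each transient state i, a_i = sum_j P(i->j) * a_j:
  a_1 = 1/6*a_0 + 1/6*a_1 + 5/12*a_2 + 1/4*a_3
  a_2 = 7/12*a_0 + 0*a_1 + 1/12*a_2 + 1/3*a_3

Substituting a_0 = 1 and a_3 = 0, rearrange to (I - Q) a = r where r[i] = P(i -> 0):
  [5/6, -5/12] . (a_1, a_2) = 1/6
  [0, 11/12] . (a_1, a_2) = 7/12

Solving yields:
  a_1 = 57/110
  a_2 = 7/11

Starting state is 2, so the absorption probability is a_2 = 7/11.

Answer: 7/11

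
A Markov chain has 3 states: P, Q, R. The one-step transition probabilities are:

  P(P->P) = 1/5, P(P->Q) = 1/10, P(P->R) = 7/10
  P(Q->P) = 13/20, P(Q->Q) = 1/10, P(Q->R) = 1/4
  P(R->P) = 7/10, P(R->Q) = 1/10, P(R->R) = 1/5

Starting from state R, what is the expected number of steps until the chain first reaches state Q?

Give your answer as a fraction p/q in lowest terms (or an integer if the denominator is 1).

Let h_i = expected steps to first reach Q from state i.
Boundary: h_Q = 0.
First-step equations for the other states:
  h_P = 1 + 1/5*h_P + 1/10*h_Q + 7/10*h_R
  h_R = 1 + 7/10*h_P + 1/10*h_Q + 1/5*h_R

Substituting h_Q = 0 and rearranging gives the linear system (I - Q) h = 1:
  [4/5, -7/10] . (h_P, h_R) = 1
  [-7/10, 4/5] . (h_P, h_R) = 1

Solving yields:
  h_P = 10
  h_R = 10

Starting state is R, so the expected hitting time is h_R = 10.

Answer: 10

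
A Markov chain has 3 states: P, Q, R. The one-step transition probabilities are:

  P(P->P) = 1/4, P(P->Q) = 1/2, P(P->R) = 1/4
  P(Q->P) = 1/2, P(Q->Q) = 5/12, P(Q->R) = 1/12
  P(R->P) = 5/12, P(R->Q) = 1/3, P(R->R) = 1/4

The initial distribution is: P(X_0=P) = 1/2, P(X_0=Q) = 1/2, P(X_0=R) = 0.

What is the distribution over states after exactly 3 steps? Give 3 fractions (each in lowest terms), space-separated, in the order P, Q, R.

Propagating the distribution step by step (d_{t+1} = d_t * P):
d_0 = (P=1/2, Q=1/2, R=0)
  d_1[P] = 1/2*1/4 + 1/2*1/2 + 0*5/12 = 3/8
  d_1[Q] = 1/2*1/2 + 1/2*5/12 + 0*1/3 = 11/24
  d_1[R] = 1/2*1/4 + 1/2*1/12 + 0*1/4 = 1/6
d_1 = (P=3/8, Q=11/24, R=1/6)
  d_2[P] = 3/8*1/4 + 11/24*1/2 + 1/6*5/12 = 113/288
  d_2[Q] = 3/8*1/2 + 11/24*5/12 + 1/6*1/3 = 125/288
  d_2[R] = 3/8*1/4 + 11/24*1/12 + 1/6*1/4 = 25/144
d_2 = (P=113/288, Q=125/288, R=25/144)
  d_3[P] = 113/288*1/4 + 125/288*1/2 + 25/144*5/12 = 1339/3456
  d_3[Q] = 113/288*1/2 + 125/288*5/12 + 25/144*1/3 = 167/384
  d_3[R] = 113/288*1/4 + 125/288*1/12 + 25/144*1/4 = 307/1728
d_3 = (P=1339/3456, Q=167/384, R=307/1728)

Answer: 1339/3456 167/384 307/1728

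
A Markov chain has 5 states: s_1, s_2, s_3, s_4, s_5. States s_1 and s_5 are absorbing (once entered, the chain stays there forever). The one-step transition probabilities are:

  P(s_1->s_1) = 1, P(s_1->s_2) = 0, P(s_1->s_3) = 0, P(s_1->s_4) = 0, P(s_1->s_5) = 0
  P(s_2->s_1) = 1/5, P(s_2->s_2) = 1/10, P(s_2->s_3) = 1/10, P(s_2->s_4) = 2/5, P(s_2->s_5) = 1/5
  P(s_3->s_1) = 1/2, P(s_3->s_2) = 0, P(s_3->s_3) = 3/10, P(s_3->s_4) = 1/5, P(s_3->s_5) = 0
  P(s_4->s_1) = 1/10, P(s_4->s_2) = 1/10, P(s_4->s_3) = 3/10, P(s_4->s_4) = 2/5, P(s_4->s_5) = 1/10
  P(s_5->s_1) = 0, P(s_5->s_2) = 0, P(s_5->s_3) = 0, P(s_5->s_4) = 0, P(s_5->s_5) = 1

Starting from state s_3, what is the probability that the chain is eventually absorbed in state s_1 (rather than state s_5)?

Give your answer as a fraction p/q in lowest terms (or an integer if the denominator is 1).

Let a_i = P(absorbed in s_1 | start in state i).
Boundary conditions: a_s_1 = 1, a_s_5 = 0.
For each transient state i, a_i = sum_j P(i->j) * a_j:
  a_s_2 = 1/5*a_s_1 + 1/10*a_s_2 + 1/10*a_s_3 + 2/5*a_s_4 + 1/5*a_s_5
  a_s_3 = 1/2*a_s_1 + 0*a_s_2 + 3/10*a_s_3 + 1/5*a_s_4 + 0*a_s_5
  a_s_4 = 1/10*a_s_1 + 1/10*a_s_2 + 3/10*a_s_3 + 2/5*a_s_4 + 1/10*a_s_5

Substituting a_s_1 = 1 and a_s_5 = 0, rearrange to (I - Q) a = r where r[i] = P(i -> s_1):
  [9/10, -1/10, -2/5] . (a_s_2, a_s_3, a_s_4) = 1/5
  [0, 7/10, -1/5] . (a_s_2, a_s_3, a_s_4) = 1/2
  [-1/10, -3/10, 3/5] . (a_s_2, a_s_3, a_s_4) = 1/10

Solving yields:
  a_s_2 = 32/49
  a_s_3 = 136/147
  a_s_4 = 31/42

Starting state is s_3, so the absorption probability is a_s_3 = 136/147.

Answer: 136/147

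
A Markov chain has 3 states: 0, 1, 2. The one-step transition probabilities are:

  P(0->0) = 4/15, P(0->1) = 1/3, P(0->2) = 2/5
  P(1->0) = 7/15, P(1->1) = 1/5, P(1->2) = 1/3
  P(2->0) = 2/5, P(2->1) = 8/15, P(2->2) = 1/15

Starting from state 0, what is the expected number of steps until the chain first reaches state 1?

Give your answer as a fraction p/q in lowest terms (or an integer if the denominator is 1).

Answer: 150/59

Derivation:
Let h_i = expected steps to first reach 1 from state i.
Boundary: h_1 = 0.
First-step equations for the other states:
  h_0 = 1 + 4/15*h_0 + 1/3*h_1 + 2/5*h_2
  h_2 = 1 + 2/5*h_0 + 8/15*h_1 + 1/15*h_2

Substituting h_1 = 0 and rearranging gives the linear system (I - Q) h = 1:
  [11/15, -2/5] . (h_0, h_2) = 1
  [-2/5, 14/15] . (h_0, h_2) = 1

Solving yields:
  h_0 = 150/59
  h_2 = 255/118

Starting state is 0, so the expected hitting time is h_0 = 150/59.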